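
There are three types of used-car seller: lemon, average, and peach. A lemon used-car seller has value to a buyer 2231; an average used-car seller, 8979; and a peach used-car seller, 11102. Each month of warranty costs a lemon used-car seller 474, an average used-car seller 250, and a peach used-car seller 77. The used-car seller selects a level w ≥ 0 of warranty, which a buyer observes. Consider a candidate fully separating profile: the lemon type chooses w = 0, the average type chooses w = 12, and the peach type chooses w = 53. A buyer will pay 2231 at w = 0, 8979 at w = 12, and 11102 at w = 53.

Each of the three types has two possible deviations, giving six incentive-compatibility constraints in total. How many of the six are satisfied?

Lemon (own payoff 2231): to w=12 gives 8979 − 474×12 = 3291 → profitable ✗; to w=53 gives 11102 − 474×53 = -14020 → no gain ✓.
Average (own payoff 8979 − 250×12 = 5979): to w=0 gives 2231 → no gain ✓; to w=53 gives 11102 − 250×53 = -2148 → no gain ✓.
Peach (own payoff 11102 − 77×53 = 7021): to w=0 gives 2231 → no gain ✓; to w=12 gives 8979 − 77×12 = 8055 → profitable ✗.
4 of the 6 constraints hold; not an equilibrium.

4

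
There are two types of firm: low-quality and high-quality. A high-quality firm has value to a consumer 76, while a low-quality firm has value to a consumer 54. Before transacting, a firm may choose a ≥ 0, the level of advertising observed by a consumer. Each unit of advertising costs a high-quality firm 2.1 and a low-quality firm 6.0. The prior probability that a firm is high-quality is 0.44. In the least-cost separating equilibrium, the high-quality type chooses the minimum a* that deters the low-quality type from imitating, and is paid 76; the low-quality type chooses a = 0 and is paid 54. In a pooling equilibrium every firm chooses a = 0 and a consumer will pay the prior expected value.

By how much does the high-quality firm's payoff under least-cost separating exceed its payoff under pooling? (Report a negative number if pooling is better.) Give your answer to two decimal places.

4.62

Least-cost separating signal: a* solves 54 = 76 − 6.0·a*, so a* = (76 − 54)/6.0 ≈ 3.6667.
High-quality type's separating payoff: 76 − 2.1 × a* = 76 − 2.1 × (76 − 54)/6.0 = 76 − 46.2/6.0 = 68.3.
Pooling payoff: 0.44 × 76 + 0.56 × 54 = 63.68.
Difference: 68.3 − 63.68 = 4.62.
The high-quality type prefers to separate.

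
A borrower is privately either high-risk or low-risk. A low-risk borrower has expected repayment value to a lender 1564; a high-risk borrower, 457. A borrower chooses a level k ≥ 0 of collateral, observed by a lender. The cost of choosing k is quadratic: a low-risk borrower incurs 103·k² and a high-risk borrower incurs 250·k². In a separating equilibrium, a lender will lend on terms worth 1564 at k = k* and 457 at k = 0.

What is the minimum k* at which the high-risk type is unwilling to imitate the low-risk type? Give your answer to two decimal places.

2.10

The high-risk type at k = 0 receives 457; imitating at k* yields 1564 − 250·k*².
Indifference: 457 = 1564 − 250·k*², so k*² = (1564 − 457) / 250 = 4.428.
k* = √4.428 ≈ 2.10.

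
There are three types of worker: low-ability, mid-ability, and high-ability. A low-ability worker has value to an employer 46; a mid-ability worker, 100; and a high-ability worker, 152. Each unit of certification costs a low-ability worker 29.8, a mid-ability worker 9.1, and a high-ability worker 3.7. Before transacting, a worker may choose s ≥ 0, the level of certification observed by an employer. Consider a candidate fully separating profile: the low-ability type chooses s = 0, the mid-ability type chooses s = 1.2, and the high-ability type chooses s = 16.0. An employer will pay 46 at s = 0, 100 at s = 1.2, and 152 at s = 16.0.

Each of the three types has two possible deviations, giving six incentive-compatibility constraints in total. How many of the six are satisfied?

Mid-ability (own payoff 100 − 9.1×1.2 = 89.08): to s=0 gives 46 → no gain ✓; to s=16.0 gives 152 − 9.1×16.0 = 6.4 → no gain ✓.
Low-ability (own payoff 46): to s=1.2 gives 100 − 29.8×1.2 = 64.24 → profitable ✗; to s=16.0 gives 152 − 29.8×16.0 = -324.8 → no gain ✓.
High-ability (own payoff 152 − 3.7×16.0 = 92.8): to s=0 gives 46 → no gain ✓; to s=1.2 gives 100 − 3.7×1.2 = 95.56 → profitable ✗.
4 of the 6 constraints hold; not an equilibrium.

4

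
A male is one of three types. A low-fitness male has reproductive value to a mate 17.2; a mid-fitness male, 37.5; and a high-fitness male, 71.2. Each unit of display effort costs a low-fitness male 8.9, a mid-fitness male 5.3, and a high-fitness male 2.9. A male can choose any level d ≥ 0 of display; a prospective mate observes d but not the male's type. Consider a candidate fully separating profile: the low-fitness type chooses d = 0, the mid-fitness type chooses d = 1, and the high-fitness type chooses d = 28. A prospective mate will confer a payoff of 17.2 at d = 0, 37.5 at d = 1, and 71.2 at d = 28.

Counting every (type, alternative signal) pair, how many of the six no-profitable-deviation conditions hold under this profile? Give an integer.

High-fitness (own payoff 71.2 − 2.9×28 = -10): to d=0 gives 17.2 → profitable ✗; to d=1 gives 37.5 − 2.9×1 = 34.6 → profitable ✗.
Mid-fitness (own payoff 37.5 − 5.3×1 = 32.2): to d=0 gives 17.2 → no gain ✓; to d=28 gives 71.2 − 5.3×28 = -77.2 → no gain ✓.
Low-fitness (own payoff 17.2): to d=1 gives 37.5 − 8.9×1 = 28.6 → profitable ✗; to d=28 gives 71.2 − 8.9×28 = -178 → no gain ✓.
3 of the 6 constraints hold; not an equilibrium.

3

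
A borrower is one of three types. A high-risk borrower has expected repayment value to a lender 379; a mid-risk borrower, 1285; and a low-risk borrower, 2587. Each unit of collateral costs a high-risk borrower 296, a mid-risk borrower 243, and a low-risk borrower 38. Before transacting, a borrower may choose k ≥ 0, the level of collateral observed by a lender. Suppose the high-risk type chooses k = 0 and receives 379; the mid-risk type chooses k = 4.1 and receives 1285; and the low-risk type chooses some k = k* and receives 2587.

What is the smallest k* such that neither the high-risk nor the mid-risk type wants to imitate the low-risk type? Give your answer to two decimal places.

High-risk type (on-path payoff 379) won't mimic when 379 ≥ 2587 − 296·k*, i.e. k* ≥ 7.46.
Mid-risk type (on-path payoff 1285 − 243×4.1 = 288.7) won't mimic when 288.7 ≥ 2587 − 243·k*, i.e. k* ≥ 9.46.
Both must hold, so k* = max(7.46, 9.46) = 9.46. The mid-risk type's constraint binds.

9.46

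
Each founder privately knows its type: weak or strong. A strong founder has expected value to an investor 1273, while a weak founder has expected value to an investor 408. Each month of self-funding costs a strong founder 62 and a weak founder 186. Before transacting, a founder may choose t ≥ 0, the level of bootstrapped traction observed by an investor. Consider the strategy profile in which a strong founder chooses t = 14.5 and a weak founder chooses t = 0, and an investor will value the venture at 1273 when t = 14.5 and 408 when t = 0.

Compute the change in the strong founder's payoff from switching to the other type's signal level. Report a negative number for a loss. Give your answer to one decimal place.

34.0

Playing t = 14.5 the strong founder receives 1273 − 62 × 14.5 = 374.
Deviating to t = 0 yields 408 instead.
Gain from deviating: 408 − 374 = 34.0.
The gain is positive, so the strong type's incentive-compatibility constraint is violated — this profile is not a separating equilibrium.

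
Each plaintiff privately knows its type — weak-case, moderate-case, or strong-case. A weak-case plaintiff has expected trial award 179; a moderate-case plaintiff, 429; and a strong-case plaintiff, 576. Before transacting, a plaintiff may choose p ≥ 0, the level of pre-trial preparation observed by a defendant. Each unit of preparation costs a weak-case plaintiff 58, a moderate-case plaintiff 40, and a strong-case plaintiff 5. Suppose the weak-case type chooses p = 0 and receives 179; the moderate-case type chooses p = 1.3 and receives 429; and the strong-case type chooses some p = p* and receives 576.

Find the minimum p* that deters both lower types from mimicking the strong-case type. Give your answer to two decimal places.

Weak-case type (on-path payoff 179) won't mimic when 179 ≥ 576 − 58·p*, i.e. p* ≥ 6.84.
Moderate-case type (on-path payoff 429 − 40×1.3 = 377) won't mimic when 377 ≥ 576 − 40·p*, i.e. p* ≥ 4.98.
Both must hold, so p* = max(6.84, 4.98) = 6.84. The weak-case type's constraint binds.

6.84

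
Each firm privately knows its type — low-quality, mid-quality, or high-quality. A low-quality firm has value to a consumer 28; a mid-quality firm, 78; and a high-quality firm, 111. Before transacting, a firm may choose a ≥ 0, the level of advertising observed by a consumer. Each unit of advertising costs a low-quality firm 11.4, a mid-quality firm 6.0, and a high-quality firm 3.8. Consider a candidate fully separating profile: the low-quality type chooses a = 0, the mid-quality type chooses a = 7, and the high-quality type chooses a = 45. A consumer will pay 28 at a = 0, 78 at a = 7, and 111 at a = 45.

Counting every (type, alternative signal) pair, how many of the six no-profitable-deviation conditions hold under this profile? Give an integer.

4

Mid-quality (own payoff 78 − 6.0×7 = 36): to a=0 gives 28 → no gain ✓; to a=45 gives 111 − 6.0×45 = -159 → no gain ✓.
Low-quality (own payoff 28): to a=7 gives 78 − 11.4×7 = -1.8 → no gain ✓; to a=45 gives 111 − 11.4×45 = -402 → no gain ✓.
High-quality (own payoff 111 − 3.8×45 = -60): to a=0 gives 28 → profitable ✗; to a=7 gives 78 − 3.8×7 = 51.4 → profitable ✗.
4 of the 6 constraints hold; not an equilibrium.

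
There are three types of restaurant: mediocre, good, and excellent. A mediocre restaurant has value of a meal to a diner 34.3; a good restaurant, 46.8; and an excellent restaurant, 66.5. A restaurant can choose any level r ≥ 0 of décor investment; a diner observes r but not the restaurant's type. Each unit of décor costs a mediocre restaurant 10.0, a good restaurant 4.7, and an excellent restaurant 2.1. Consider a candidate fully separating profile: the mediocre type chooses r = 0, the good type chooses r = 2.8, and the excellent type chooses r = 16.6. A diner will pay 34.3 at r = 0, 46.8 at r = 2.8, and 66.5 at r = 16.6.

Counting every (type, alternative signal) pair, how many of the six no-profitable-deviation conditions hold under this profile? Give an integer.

3

Good (own payoff 46.8 − 4.7×2.8 = 33.64): to r=0 gives 34.3 → profitable ✗; to r=16.6 gives 66.5 − 4.7×16.6 = -11.52 → no gain ✓.
Excellent (own payoff 66.5 − 2.1×16.6 = 31.64): to r=0 gives 34.3 → profitable ✗; to r=2.8 gives 46.8 − 2.1×2.8 = 40.92 → profitable ✗.
Mediocre (own payoff 34.3): to r=2.8 gives 46.8 − 10.0×2.8 = 18.8 → no gain ✓; to r=16.6 gives 66.5 − 10.0×16.6 = -99.5 → no gain ✓.
3 of the 6 constraints hold; not an equilibrium.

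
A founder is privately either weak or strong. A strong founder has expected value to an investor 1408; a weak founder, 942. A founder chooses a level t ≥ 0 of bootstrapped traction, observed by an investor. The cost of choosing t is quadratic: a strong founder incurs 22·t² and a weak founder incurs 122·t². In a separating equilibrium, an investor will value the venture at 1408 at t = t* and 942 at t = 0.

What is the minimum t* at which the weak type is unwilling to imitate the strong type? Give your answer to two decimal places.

The weak type at t = 0 receives 942; imitating at t* yields 1408 − 122·t*².
Indifference: 942 = 1408 − 122·t*², so t*² = (1408 − 942) / 122 ≈ 3.8197.
t* = √3.8197 ≈ 1.95.

1.95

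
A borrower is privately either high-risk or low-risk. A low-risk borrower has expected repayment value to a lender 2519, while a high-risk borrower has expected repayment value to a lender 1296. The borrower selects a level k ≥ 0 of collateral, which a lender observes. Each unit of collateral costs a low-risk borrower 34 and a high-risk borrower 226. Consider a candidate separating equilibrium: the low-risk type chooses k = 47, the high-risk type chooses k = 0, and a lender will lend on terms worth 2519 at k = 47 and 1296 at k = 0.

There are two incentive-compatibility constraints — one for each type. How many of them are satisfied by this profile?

Low-risk type: signal → 2519 − 34 × 47 = 921; deviate to 0 → 1296. IC fails (921 < 1296).
High-risk type: stay at 0 → 1296; mimic → 2519 − 226 × 47 = -8103. IC holds (1296 ≥ -8103).
1 of 2 constraints hold, so this profile is not an equilibrium.

1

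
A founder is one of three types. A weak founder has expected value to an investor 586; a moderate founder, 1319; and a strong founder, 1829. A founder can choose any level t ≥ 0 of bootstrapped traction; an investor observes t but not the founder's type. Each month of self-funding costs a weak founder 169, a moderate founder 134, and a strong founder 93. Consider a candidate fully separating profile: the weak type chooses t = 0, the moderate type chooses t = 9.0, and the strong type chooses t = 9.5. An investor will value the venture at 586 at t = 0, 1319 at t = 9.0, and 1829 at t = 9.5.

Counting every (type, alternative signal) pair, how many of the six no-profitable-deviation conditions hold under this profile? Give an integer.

4

Weak (own payoff 586): to t=9.0 gives 1319 − 169×9.0 = -202 → no gain ✓; to t=9.5 gives 1829 − 169×9.5 = 223.5 → no gain ✓.
Strong (own payoff 1829 − 93×9.5 = 945.5): to t=0 gives 586 → no gain ✓; to t=9.0 gives 1319 − 93×9.0 = 482 → no gain ✓.
Moderate (own payoff 1319 − 134×9.0 = 113): to t=0 gives 586 → profitable ✗; to t=9.5 gives 1829 − 134×9.5 = 556 → profitable ✗.
4 of the 6 constraints hold; not an equilibrium.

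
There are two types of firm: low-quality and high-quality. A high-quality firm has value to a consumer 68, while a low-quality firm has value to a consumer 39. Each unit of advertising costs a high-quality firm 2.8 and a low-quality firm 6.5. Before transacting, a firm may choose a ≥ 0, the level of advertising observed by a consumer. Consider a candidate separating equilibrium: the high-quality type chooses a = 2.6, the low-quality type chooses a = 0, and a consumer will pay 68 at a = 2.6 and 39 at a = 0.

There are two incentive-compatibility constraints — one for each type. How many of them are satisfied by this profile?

1

Low-quality type: stay at 0 → 39; mimic → 68 − 6.5 × 2.6 = 51.1. IC fails (39 < 51.1).
High-quality type: signal → 68 − 2.8 × 2.6 = 60.72; deviate to 0 → 39. IC holds (60.72 ≥ 39).
1 of 2 constraints hold, so this profile is not an equilibrium.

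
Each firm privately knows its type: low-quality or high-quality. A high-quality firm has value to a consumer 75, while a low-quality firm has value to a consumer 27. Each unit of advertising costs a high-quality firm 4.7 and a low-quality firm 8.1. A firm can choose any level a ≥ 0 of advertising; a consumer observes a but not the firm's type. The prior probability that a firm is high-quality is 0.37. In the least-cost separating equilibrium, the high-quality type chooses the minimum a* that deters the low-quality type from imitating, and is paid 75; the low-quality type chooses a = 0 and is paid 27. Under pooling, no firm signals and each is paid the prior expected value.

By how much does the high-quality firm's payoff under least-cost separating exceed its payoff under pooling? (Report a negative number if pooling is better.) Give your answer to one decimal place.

2.4

Least-cost separating signal: a* solves 27 = 75 − 8.1·a*, so a* = (75 − 27)/8.1 ≈ 5.9259.
High-quality type's separating payoff: 75 − 4.7 × a* = 75 − 4.7 × (75 − 27)/8.1 = 75 − 225.6/8.1 ≈ 47.148.
Pooling payoff: 0.37 × 75 + 0.63 × 27 = 44.76.
Difference: 47.148 − 44.76 = 2.388, i.e. 2.4 to one decimal place.
The high-quality type prefers to separate.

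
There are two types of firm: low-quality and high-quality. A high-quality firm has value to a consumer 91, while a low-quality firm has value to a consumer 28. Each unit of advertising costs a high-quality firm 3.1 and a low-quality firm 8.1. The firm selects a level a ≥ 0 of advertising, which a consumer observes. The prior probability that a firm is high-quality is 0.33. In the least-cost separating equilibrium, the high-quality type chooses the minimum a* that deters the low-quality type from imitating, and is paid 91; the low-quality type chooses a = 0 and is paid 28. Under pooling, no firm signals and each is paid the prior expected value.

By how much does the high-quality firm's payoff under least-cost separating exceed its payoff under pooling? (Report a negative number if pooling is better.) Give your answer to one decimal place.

Least-cost separating signal: a* solves 28 = 91 − 8.1·a*, so a* = (91 − 28)/8.1 ≈ 7.7778.
High-quality type's separating payoff: 91 − 3.1 × a* = 91 − 3.1 × (91 − 28)/8.1 = 91 − 195.3/8.1 ≈ 66.889.
Pooling payoff: 0.33 × 91 + 0.67 × 28 = 48.79.
Difference: 66.889 − 48.79 = 18.099, i.e. 18.1 to one decimal place.
The high-quality type prefers to separate.

18.1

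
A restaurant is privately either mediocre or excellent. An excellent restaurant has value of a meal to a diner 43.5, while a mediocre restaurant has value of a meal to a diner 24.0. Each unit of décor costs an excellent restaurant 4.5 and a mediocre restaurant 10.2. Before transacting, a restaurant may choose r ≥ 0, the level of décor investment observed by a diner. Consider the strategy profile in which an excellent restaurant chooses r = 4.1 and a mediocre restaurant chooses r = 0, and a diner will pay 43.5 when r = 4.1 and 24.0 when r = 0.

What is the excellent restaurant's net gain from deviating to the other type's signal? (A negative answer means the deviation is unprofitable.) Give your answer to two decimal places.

Playing r = 4.1 the excellent restaurant receives 43.5 − 4.5 × 4.1 = 25.05.
Deviating to r = 0 yields 24.0 instead.
Gain from deviating: 24.0 − 25.05 = -1.05.
The gain is negative, so the excellent type's incentive-compatibility constraint is satisfied.

-1.05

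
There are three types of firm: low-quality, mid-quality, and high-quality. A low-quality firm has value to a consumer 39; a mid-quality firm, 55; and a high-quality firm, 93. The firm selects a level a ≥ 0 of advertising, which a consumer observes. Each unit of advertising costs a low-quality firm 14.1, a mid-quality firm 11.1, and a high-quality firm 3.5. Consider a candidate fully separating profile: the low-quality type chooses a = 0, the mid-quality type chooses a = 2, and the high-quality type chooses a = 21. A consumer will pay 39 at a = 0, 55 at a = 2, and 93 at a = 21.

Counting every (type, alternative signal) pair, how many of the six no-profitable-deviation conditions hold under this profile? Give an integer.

Low-quality (own payoff 39): to a=2 gives 55 − 14.1×2 = 26.8 → no gain ✓; to a=21 gives 93 − 14.1×21 = -203.1 → no gain ✓.
Mid-quality (own payoff 55 − 11.1×2 = 32.8): to a=0 gives 39 → profitable ✗; to a=21 gives 93 − 11.1×21 = -140.1 → no gain ✓.
High-quality (own payoff 93 − 3.5×21 = 19.5): to a=0 gives 39 → profitable ✗; to a=2 gives 55 − 3.5×2 = 48 → profitable ✗.
3 of the 6 constraints hold; not an equilibrium.

3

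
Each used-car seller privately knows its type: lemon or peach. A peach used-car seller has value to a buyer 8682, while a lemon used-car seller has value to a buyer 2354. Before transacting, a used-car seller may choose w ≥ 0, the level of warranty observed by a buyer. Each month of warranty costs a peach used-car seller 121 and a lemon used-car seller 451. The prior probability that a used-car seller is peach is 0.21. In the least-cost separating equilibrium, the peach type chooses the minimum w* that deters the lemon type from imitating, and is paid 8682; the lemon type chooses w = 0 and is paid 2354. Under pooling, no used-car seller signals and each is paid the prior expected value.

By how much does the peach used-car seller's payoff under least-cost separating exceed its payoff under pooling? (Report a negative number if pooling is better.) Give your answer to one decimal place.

3301.4

Least-cost separating signal: w* solves 2354 = 8682 − 451·w*, so w* = (8682 − 2354)/451 ≈ 14.0310.
Peach type's separating payoff: 8682 − 121 × w* = 8682 − 121 × (8682 − 2354)/451 = 8682 − 765688/451 ≈ 6984.244.
Pooling payoff: 0.21 × 8682 + 0.79 × 2354 = 3682.88.
Difference: 6984.244 − 3682.88 = 3301.364, i.e. 3301.4 to one decimal place.
The peach type prefers to separate.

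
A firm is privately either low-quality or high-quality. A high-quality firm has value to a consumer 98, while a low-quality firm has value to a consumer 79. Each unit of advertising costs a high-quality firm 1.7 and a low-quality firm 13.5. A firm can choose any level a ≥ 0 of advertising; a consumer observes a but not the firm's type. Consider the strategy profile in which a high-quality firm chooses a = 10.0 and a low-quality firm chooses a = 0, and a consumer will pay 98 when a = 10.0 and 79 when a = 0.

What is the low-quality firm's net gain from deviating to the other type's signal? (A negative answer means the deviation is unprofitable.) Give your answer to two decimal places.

-116.00

Playing a = 0 the low-quality firm receives 79.
Deviating to a = 10.0 brings payment 98 at cost 13.5 × 10.0 = 135, netting -37.
Gain from deviating: -37 − 79 = -116.00.
The gain is negative, so the low-quality type's incentive-compatibility constraint is satisfied.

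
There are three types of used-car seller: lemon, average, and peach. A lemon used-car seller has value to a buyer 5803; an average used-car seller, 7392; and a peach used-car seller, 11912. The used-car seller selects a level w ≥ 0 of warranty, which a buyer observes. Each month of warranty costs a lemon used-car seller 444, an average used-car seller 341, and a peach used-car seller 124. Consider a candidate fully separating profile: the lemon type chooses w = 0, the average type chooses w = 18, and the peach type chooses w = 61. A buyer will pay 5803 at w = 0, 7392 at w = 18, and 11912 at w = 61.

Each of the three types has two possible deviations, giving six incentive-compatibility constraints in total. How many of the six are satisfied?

3

Peach (own payoff 11912 − 124×61 = 4348): to w=0 gives 5803 → profitable ✗; to w=18 gives 7392 − 124×18 = 5160 → profitable ✗.
Average (own payoff 7392 − 341×18 = 1254): to w=0 gives 5803 → profitable ✗; to w=61 gives 11912 − 341×61 = -8889 → no gain ✓.
Lemon (own payoff 5803): to w=18 gives 7392 − 444×18 = -600 → no gain ✓; to w=61 gives 11912 − 444×61 = -15172 → no gain ✓.
3 of the 6 constraints hold; not an equilibrium.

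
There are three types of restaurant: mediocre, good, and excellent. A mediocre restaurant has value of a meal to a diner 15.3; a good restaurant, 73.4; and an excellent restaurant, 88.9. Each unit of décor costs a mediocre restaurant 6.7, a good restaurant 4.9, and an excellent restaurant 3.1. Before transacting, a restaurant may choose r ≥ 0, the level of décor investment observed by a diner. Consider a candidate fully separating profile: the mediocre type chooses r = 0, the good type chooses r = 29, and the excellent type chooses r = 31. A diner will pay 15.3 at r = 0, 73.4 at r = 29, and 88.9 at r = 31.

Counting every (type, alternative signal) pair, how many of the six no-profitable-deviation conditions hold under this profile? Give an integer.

Good (own payoff 73.4 − 4.9×29 = -68.7): to r=0 gives 15.3 → profitable ✗; to r=31 gives 88.9 − 4.9×31 = -63 → profitable ✗.
Mediocre (own payoff 15.3): to r=29 gives 73.4 − 6.7×29 = -120.9 → no gain ✓; to r=31 gives 88.9 − 6.7×31 = -118.8 → no gain ✓.
Excellent (own payoff 88.9 − 3.1×31 = -7.2): to r=0 gives 15.3 → profitable ✗; to r=29 gives 73.4 − 3.1×29 = -16.5 → no gain ✓.
3 of the 6 constraints hold; not an equilibrium.

3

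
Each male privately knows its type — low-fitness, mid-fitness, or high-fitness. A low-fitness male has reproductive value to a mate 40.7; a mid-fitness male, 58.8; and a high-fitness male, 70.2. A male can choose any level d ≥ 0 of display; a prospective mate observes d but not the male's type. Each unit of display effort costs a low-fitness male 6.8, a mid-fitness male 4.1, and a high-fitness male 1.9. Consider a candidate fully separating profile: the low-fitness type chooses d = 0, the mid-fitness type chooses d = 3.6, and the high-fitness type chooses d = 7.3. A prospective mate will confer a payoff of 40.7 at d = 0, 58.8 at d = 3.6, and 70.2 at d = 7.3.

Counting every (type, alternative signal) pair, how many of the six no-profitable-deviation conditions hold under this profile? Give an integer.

6

Mid-fitness (own payoff 58.8 − 4.1×3.6 = 44.04): to d=0 gives 40.7 → no gain ✓; to d=7.3 gives 70.2 − 4.1×7.3 = 40.27 → no gain ✓.
Low-fitness (own payoff 40.7): to d=3.6 gives 58.8 − 6.8×3.6 = 34.32 → no gain ✓; to d=7.3 gives 70.2 − 6.8×7.3 = 20.56 → no gain ✓.
High-fitness (own payoff 70.2 − 1.9×7.3 = 56.33): to d=0 gives 40.7 → no gain ✓; to d=3.6 gives 58.8 − 1.9×3.6 = 51.96 → no gain ✓.
6 of the 6 constraints hold; this profile is a separating equilibrium.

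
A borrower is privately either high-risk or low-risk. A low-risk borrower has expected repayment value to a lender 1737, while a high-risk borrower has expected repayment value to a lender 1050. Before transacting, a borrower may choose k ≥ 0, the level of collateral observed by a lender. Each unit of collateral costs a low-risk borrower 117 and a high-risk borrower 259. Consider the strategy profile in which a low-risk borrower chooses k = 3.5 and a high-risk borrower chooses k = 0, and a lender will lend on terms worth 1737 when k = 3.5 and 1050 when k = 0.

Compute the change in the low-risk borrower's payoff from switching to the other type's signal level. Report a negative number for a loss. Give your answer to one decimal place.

Playing k = 3.5 the low-risk borrower receives 1737 − 117 × 3.5 = 1327.5.
Deviating to k = 0 yields 1050 instead.
Gain from deviating: 1050 − 1327.5 = -277.5.
The gain is negative, so the low-risk type's incentive-compatibility constraint is satisfied.

-277.5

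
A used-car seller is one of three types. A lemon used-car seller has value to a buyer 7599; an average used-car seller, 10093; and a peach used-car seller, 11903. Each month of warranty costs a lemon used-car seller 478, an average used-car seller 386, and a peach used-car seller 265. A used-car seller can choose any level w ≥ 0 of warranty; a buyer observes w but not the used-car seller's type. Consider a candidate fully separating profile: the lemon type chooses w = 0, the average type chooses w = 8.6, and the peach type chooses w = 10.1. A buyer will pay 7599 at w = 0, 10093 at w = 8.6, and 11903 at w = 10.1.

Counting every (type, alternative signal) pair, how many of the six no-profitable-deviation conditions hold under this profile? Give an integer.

4

Lemon (own payoff 7599): to w=8.6 gives 10093 − 478×8.6 = 5982.2 → no gain ✓; to w=10.1 gives 11903 − 478×10.1 = 7075.2 → no gain ✓.
Peach (own payoff 11903 − 265×10.1 = 9226.5): to w=0 gives 7599 → no gain ✓; to w=8.6 gives 10093 − 265×8.6 = 7814 → no gain ✓.
Average (own payoff 10093 − 386×8.6 = 6773.4): to w=0 gives 7599 → profitable ✗; to w=10.1 gives 11903 − 386×10.1 = 8004.4 → profitable ✗.
4 of the 6 constraints hold; not an equilibrium.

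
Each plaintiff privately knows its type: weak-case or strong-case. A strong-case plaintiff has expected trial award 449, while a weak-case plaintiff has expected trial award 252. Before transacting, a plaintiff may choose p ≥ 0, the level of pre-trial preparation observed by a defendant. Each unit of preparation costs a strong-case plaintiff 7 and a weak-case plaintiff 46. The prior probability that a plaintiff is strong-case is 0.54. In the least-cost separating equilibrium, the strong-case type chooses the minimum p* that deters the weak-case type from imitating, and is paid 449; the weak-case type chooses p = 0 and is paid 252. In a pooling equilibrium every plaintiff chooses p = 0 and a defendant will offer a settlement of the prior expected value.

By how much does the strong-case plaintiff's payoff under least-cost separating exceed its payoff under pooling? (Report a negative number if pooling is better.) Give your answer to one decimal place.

60.6

Least-cost separating signal: p* solves 252 = 449 − 46·p*, so p* = (449 − 252)/46 ≈ 4.2826.
Strong-case type's separating payoff: 449 − 7 × p* = 449 − 7 × (449 − 252)/46 = 449 − 1379/46 ≈ 419.022.
Pooling payoff: 0.54 × 449 + 0.46 × 252 = 358.38.
Difference: 419.022 − 358.38 = 60.642, i.e. 60.6 to one decimal place.
The strong-case type prefers to separate.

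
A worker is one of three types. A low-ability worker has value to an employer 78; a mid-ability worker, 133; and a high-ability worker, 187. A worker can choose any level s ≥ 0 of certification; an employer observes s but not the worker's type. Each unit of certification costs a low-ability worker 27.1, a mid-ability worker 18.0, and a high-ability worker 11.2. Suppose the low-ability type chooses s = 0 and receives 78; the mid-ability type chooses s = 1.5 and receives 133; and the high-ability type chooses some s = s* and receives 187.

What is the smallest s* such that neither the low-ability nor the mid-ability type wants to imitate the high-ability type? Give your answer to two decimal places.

Mid-ability type (on-path payoff 133 − 18.0×1.5 = 106) won't mimic when 106 ≥ 187 − 18.0·s*, i.e. s* ≥ 4.50.
Low-ability type (on-path payoff 78) won't mimic when 78 ≥ 187 − 27.1·s*, i.e. s* ≥ 4.02.
Both must hold, so s* = max(4.02, 4.50) = 4.50. The mid-ability type's constraint binds.

4.50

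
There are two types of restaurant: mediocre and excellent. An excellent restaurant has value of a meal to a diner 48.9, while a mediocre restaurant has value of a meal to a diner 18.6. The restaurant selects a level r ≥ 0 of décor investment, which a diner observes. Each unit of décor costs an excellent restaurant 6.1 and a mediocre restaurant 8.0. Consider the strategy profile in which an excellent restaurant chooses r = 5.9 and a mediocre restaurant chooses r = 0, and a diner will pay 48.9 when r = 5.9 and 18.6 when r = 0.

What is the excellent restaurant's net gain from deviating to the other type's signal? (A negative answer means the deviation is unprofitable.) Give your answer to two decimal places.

5.69

Playing r = 5.9 the excellent restaurant receives 48.9 − 6.1 × 5.9 = 12.91.
Deviating to r = 0 yields 18.6 instead.
Gain from deviating: 18.6 − 12.91 = 5.69.
The gain is positive, so the excellent type's incentive-compatibility constraint is violated — this profile is not a separating equilibrium.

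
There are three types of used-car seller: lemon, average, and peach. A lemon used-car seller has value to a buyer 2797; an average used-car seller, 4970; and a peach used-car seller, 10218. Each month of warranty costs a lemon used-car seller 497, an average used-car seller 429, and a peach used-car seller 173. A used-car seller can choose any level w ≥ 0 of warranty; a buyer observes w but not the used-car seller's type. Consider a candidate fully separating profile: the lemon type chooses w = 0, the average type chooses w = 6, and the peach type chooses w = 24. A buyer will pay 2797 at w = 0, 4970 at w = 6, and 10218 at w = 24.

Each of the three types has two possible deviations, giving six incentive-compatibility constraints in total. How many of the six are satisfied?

Peach (own payoff 10218 − 173×24 = 6066): to w=0 gives 2797 → no gain ✓; to w=6 gives 4970 − 173×6 = 3932 → no gain ✓.
Lemon (own payoff 2797): to w=6 gives 4970 − 497×6 = 1988 → no gain ✓; to w=24 gives 10218 − 497×24 = -1710 → no gain ✓.
Average (own payoff 4970 − 429×6 = 2396): to w=0 gives 2797 → profitable ✗; to w=24 gives 10218 − 429×24 = -78 → no gain ✓.
5 of the 6 constraints hold; not an equilibrium.

5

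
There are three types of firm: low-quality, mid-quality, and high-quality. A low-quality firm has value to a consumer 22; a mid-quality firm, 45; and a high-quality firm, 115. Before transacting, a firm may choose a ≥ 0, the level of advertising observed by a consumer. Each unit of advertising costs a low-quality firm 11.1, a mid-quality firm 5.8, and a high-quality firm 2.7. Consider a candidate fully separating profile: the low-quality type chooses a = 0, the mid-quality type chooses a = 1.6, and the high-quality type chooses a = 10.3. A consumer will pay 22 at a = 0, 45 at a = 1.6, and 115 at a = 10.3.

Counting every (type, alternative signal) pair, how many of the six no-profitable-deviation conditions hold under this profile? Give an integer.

High-quality (own payoff 115 − 2.7×10.3 = 87.19): to a=0 gives 22 → no gain ✓; to a=1.6 gives 45 − 2.7×1.6 = 40.68 → no gain ✓.
Mid-quality (own payoff 45 − 5.8×1.6 = 35.72): to a=0 gives 22 → no gain ✓; to a=10.3 gives 115 − 5.8×10.3 = 55.26 → profitable ✗.
Low-quality (own payoff 22): to a=1.6 gives 45 − 11.1×1.6 = 27.24 → profitable ✗; to a=10.3 gives 115 − 11.1×10.3 = 0.67 → no gain ✓.
4 of the 6 constraints hold; not an equilibrium.

4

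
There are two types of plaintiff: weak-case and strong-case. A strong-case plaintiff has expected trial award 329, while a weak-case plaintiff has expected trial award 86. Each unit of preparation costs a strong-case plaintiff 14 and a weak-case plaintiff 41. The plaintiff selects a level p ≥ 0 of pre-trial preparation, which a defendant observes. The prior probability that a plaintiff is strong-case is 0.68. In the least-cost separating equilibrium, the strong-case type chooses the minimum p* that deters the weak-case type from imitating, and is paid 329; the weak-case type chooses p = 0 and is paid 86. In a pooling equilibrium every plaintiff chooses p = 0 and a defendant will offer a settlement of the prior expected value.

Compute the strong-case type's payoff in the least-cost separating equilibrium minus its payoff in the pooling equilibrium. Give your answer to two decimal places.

-5.22

Least-cost separating signal: p* solves 86 = 329 − 41·p*, so p* = (329 − 86)/41 ≈ 5.9268.
Strong-case type's separating payoff: 329 − 14 × p* = 329 − 14 × (329 − 86)/41 = 329 − 3402/41 ≈ 246.0244.
Pooling payoff: 0.68 × 329 + 0.32 × 86 = 251.24.
Difference: 246.0244 − 251.24 = -5.2156, i.e. -5.22 to two decimal places.
The strong-case type would prefer the pooling outcome.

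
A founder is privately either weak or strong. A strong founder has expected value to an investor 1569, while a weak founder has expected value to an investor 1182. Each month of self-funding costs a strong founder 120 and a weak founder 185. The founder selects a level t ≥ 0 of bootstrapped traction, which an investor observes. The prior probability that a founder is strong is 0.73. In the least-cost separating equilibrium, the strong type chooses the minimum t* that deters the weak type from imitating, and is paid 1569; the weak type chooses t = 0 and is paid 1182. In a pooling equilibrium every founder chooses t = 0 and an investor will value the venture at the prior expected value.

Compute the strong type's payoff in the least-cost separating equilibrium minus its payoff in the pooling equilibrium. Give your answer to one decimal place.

Least-cost separating signal: t* solves 1182 = 1569 − 185·t*, so t* = (1569 − 1182)/185 ≈ 2.0919.
Strong type's separating payoff: 1569 − 120 × t* = 1569 − 120 × (1569 − 1182)/185 = 1569 − 46440/185 ≈ 1317.973.
Pooling payoff: 0.73 × 1569 + 0.27 × 1182 = 1464.51.
Difference: 1317.973 − 1464.51 = -146.537, i.e. -146.5 to one decimal place.
The strong type would prefer the pooling outcome.

-146.5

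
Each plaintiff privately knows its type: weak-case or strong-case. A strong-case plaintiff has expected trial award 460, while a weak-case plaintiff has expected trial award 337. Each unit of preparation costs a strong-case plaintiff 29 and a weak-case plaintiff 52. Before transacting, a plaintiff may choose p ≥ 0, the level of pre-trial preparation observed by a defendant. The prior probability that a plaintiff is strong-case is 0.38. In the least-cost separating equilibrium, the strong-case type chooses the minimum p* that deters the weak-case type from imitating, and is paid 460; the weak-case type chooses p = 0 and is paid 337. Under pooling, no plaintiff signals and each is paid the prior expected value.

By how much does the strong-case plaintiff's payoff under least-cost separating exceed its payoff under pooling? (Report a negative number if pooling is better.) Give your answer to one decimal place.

Least-cost separating signal: p* solves 337 = 460 − 52·p*, so p* = (460 − 337)/52 ≈ 2.3654.
Strong-case type's separating payoff: 460 − 29 × p* = 460 − 29 × (460 − 337)/52 = 460 − 3567/52 ≈ 391.404.
Pooling payoff: 0.38 × 460 + 0.62 × 337 = 383.74.
Difference: 391.404 − 383.74 = 7.664, i.e. 7.7 to one decimal place.
The strong-case type prefers to separate.

7.7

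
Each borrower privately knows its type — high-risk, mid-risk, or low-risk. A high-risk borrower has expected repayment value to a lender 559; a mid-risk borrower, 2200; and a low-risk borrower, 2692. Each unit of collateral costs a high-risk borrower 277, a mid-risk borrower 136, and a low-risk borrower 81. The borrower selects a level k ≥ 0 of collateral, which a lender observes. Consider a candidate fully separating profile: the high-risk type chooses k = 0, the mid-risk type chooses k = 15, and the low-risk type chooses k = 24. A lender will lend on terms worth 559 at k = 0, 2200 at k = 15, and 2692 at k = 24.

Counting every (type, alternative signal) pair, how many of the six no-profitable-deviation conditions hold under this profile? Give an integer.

4

Mid-risk (own payoff 2200 − 136×15 = 160): to k=0 gives 559 → profitable ✗; to k=24 gives 2692 − 136×24 = -572 → no gain ✓.
High-risk (own payoff 559): to k=15 gives 2200 − 277×15 = -1955 → no gain ✓; to k=24 gives 2692 − 277×24 = -3956 → no gain ✓.
Low-risk (own payoff 2692 − 81×24 = 748): to k=0 gives 559 → no gain ✓; to k=15 gives 2200 − 81×15 = 985 → profitable ✗.
4 of the 6 constraints hold; not an equilibrium.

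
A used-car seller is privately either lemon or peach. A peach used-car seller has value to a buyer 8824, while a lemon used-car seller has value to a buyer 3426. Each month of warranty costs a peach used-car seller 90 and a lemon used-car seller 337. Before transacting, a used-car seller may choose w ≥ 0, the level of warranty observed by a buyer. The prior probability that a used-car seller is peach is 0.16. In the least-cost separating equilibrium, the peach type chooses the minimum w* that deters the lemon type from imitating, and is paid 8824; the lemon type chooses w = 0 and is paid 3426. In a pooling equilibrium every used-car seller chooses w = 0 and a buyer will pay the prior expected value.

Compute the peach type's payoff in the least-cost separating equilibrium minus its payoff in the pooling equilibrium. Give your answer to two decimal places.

Least-cost separating signal: w* solves 3426 = 8824 − 337·w*, so w* = (8824 − 3426)/337 ≈ 16.0178.
Peach type's separating payoff: 8824 − 90 × w* = 8824 − 90 × (8824 − 3426)/337 = 8824 − 485820/337 ≈ 7382.3976.
Pooling payoff: 0.16 × 8824 + 0.84 × 3426 = 4289.68.
Difference: 7382.3976 − 4289.68 = 3092.7176, i.e. 3092.72 to two decimal places.
The peach type prefers to separate.

3092.72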